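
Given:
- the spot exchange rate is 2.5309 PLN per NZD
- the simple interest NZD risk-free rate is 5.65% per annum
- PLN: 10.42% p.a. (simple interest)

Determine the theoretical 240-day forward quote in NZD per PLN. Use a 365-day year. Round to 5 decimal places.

T = 240/365 years.
Growth of 1 PLN over T: 1 + 0.1042×240/365 = 1.0685151.
NZD accumulates by 1 + 0.0565×240/365 = 1.0371507.
CIP: F = S · (grow PLN)/(grow NZD) = 2.5309 × 1.0685151/1.0371507 = 2.607437 PLN per NZD.
Quoted the other way: 1/2.607437 = 0.38352 NZD per PLN.

0.38352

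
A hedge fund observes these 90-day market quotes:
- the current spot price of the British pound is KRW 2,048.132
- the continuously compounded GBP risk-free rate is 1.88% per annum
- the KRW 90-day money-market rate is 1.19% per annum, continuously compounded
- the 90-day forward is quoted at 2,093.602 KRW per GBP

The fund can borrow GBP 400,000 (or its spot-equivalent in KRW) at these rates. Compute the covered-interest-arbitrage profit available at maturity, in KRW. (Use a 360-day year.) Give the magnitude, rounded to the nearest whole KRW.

T = 90/360 years.
Route A — deposit GBP, sell forward: 400,000 × 1.00471106232 × 2093.602 = KRW 841,386,035.80.
Route B — convert at spot, deposit KRW: 400,000 × 2048.132 × 1.0029794297 = KRW 821,693,706.12.
The quoted forward overvalues GBP, so borrow KRW, buy GBP at spot, deposit the GBP at 1.88%, and sell the proceeds forward at 2,093.602.
The gap between the two covered legs is KRW 19,692,330.

KRW 19,692,330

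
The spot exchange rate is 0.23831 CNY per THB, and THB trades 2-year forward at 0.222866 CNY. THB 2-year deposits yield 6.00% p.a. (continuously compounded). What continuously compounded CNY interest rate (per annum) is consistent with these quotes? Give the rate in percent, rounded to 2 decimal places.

T = 2 years.
By CIP, F/S equals the CNY-to-THB growth ratio: 0.222866/0.23831 = 0.9351937.
THB growth factor: e^(0.0600×2) = 1.1274969.
So the CNY growth factor = 1.054428.
Take logs: ln 1.054428 / 2 = 0.026499, so 2.65%.

2.65%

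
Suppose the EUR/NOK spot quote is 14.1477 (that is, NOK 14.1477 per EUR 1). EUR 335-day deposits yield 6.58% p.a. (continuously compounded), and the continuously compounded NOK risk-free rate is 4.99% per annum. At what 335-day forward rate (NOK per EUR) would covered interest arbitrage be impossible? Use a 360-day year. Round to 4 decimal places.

13.9399

T = 335/360 years.
Growth of 1 NOK over T: e^(0.0499×335/360) = 1.0475297.
EUR growth factor: e^(0.0658×335/360) = 1.063144.
So F = 14.1477 × 1.0475297 / 1.063144 = 13.939914 (NOK/EUR).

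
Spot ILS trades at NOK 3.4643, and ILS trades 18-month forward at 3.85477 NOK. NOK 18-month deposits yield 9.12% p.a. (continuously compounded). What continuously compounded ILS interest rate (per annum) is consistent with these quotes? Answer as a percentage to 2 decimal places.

T = 18/12 years.
By CIP, F/S equals the NOK-to-ILS growth ratio: 3.85477/3.4643 = 1.1127125.
NOK growth factor: e^(0.0912×18/12) = 1.1465988.
So the ILS growth factor = 1.0304538.
r = ln(1.0304538)/(18/12) = 0.020000 → 2.00%.

2.00%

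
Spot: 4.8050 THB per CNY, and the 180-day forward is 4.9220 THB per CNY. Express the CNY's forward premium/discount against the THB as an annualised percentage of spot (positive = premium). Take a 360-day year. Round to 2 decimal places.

T = 180/360 years.
CNY trades forward at +2.43496% vs spot over the period.
Per annum: 0.0243496 / (180/360) = 0.048699 = 4.87%.

+4.87%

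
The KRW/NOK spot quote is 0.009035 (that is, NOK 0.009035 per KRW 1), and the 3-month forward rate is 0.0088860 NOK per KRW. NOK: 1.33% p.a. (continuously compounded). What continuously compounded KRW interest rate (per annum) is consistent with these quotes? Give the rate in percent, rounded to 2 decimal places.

T = 3/12 years.
CIP gives F = S · g_NOK/g_KRW, so g_NOK/g_KRW = 0.008886/0.009035 = 0.9835086.
NOK growth factor: e^(0.0133×3/12) = 1.0033305.
Hence g_KRW = 1.0201543.
r = ln(1.0201543)/(3/12) = 0.079816 → 7.98%.

7.98%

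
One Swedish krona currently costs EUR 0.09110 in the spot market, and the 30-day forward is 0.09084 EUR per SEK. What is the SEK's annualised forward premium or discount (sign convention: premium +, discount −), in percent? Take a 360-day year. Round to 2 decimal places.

T = 30/360 years.
SEK trades forward at -0.28540% vs spot over the period.
Per annum: -0.0028540 / (30/360) = -0.034248 = -3.42%.

-3.42%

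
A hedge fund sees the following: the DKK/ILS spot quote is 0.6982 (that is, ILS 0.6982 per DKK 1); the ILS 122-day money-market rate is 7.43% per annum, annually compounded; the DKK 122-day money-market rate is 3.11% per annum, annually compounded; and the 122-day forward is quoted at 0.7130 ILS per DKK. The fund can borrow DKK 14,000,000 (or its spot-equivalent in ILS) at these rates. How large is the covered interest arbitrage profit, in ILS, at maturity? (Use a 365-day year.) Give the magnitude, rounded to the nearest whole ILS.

ILS 72,923

T = 122/365 years.
Route A — deposit DKK, sell forward: 14,000,000 × 1.010289275 × 0.7130 = ILS 10,084,707.54.
Route B — convert at spot, deposit ILS: 14,000,000 × 0.6982 × 1.024244445 = ILS 10,011,784.60.
The quoted forward overvalues DKK, so borrow ILS, buy DKK at spot, deposit the DKK at 3.11%, and sell the proceeds forward at 0.7130.
Profit = 10,084,707.54 − 10,011,784.60 = ILS 72,923.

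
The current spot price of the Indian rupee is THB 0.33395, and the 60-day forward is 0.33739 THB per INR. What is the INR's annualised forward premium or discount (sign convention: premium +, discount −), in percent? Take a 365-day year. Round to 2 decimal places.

T = 60/365 years.
INR trades forward at +1.03009% vs spot over the period.
×(1/T) gives 6.27% p.a.

+6.27%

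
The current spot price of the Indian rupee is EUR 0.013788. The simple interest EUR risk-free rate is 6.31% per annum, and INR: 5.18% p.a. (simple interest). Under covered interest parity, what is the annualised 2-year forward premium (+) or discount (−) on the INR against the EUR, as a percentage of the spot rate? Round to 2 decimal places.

+1.02%

T = 2 years.
No-arbitrage forward: 0.013788 × 1.126200 / 1.103600 = 0.014070357 EUR/INR.
Annualised premium = (F − S)/S × (1/T) = (0.014070357 − 0.013788)/0.013788 ÷ 2 = 1.02%.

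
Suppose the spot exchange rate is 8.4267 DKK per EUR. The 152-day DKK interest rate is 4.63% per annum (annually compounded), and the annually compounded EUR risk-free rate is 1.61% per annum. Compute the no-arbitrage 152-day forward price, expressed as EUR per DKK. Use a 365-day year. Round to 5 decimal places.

T = 152/365 years.
DKK growth factor: (1 + 0.0463)^(152/365) = 1.0190268.
Growth of 1 EUR over T: (1 + 0.0161)^(152/365) = 1.0066734.
So F = 8.4267 × 1.0190268 / 1.0066734 = 8.530108 (DKK/EUR).
Quoted the other way: 1/8.530108 = 0.11723 EUR per DKK.

0.11723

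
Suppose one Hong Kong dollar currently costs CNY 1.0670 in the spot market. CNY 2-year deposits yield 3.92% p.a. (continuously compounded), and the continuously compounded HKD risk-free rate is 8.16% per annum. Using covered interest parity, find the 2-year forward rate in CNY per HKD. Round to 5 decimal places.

T = 2 years.
CNY growth factor: e^(0.0392×2) = 1.0815552.
HKD growth factor: e^(0.0816×2) = 1.1772721.
So F = 1.067 × 1.0815552 / 1.1772721 = 0.9802487 (CNY/HKD).

0.98025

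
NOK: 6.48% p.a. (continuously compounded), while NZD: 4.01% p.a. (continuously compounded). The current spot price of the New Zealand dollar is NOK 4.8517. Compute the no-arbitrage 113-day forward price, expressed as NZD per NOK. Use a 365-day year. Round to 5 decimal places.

T = 113/365 years.
Growth of 1 NOK over T: e^(0.0648×113/365) = 1.020264.
NZD accumulates by e^(0.0401×113/365) = 1.0124919.
CIP: F = S · (grow NOK)/(grow NZD) = 4.8517 × 1.020264/1.0124919 = 4.888943 NOK per NZD.
Invert for NZD per NOK: 1 / 4.888943 = 0.20454.

0.20454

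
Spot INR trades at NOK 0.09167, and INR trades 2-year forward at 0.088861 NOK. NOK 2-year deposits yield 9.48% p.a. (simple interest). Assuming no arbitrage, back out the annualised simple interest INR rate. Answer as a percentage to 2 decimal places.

11.36%

T = 2 years.
F/S = 0.088861/0.09167 = 0.9693575 = (growth of NOK) / (growth of INR).
NOK growth factor: 1 + 0.0948×2 = 1.189600.
Hence g_INR = 1.2272046.
(1.2272046 − 1)/T = 0.113602, i.e. 11.36%.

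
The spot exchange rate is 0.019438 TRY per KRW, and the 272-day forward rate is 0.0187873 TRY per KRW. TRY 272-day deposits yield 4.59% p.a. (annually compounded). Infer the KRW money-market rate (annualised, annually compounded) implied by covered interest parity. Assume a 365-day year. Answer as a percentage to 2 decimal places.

9.48%

T = 272/365 years.
F/S = 0.0187873/0.019438 = 0.9665243 = (growth of TRY) / (growth of KRW).
TRY growth factor: (1 + 0.0459)^(272/365) = 1.0340087.
So the KRW growth factor = 1.0698217.
r = 1.0698217^(365/272) − 1 = 0.094796 → 9.48%.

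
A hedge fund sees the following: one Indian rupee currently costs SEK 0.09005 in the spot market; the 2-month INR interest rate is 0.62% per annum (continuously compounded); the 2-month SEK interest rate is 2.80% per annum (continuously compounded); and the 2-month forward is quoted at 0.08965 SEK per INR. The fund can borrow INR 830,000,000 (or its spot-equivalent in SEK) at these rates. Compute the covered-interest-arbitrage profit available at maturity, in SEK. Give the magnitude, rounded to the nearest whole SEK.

SEK 604,679

T = 2/12 years.
Invest the INR and cover forward: 830,000,000 × 1.0010338674 × 0.08965 = SEK 74,486,429.56.
Convert at spot and invest in SEK: 830,000,000 × 0.09005 × 1.0046775725 = SEK 75,091,108.79.
The quoted forward undervalues INR, so borrow INR, convert to SEK at spot, deposit the SEK at 2.80%, and buy INR forward at 0.08965 to cover the loan.
The gap between the two covered legs is SEK 604,679.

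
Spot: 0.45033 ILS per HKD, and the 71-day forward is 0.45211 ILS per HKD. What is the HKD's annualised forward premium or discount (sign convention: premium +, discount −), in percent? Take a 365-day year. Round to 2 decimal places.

T = 71/365 years.
HKD trades forward at +0.39527% vs spot over the period.
Annualise by dividing by T: 0.0039527 / (71/365) = 0.020320 → 2.03%.

+2.03%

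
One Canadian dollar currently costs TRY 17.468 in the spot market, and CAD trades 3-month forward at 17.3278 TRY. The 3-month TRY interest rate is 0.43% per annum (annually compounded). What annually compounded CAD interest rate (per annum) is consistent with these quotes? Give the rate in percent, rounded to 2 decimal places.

T = 3/12 years.
CIP gives F = S · g_TRY/g_CAD, so g_TRY/g_CAD = 17.3278/17.468 = 0.9919739.
TRY growth factor: (1 + 0.0043)^(3/12) = 1.0010733.
So the CAD growth factor = 1.009173.
r = 1.009173^(12/3) − 1 = 0.037200 → 3.72%.

3.72%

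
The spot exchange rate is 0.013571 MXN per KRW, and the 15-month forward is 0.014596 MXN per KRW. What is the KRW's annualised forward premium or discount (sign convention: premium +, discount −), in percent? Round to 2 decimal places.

+6.04%

T = 15/12 years.
Period premium: (0.014596 − 0.013571)/0.013571 = 0.0755287.
Per annum: 0.0755287 / (15/12) = 0.060423 = 6.04%.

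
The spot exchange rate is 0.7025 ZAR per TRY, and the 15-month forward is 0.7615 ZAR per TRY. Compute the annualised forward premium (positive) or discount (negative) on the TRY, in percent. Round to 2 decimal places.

+6.72%

T = 15/12 years.
(F − S)/S = (0.7615 − 0.7025)/0.7025 = 0.0839858.
Per annum: 0.0839858 / (15/12) = 0.067189 = 6.72%.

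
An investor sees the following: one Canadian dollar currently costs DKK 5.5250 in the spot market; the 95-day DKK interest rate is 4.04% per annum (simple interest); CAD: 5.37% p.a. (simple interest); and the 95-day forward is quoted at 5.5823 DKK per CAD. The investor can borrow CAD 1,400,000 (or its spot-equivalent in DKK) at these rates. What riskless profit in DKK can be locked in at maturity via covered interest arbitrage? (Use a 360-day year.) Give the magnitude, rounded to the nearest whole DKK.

T = 95/360 years.
Keep in CAD, deliver into the forward: 1,400,000·1.014170833·5.5823 = DKK 7,925,968.18.
Swap to DKK now, deposit: 1,400,000·5.5250·1.010661111 = DKK 7,817,463.69.
The quoted forward overvalues CAD, so borrow DKK, buy CAD at spot, deposit the CAD at 5.37%, and sell the proceeds forward at 5.5823.
Arbitrage profit = |7,925,968.18 − 7,817,463.69| = DKK 108,504.

DKK 108,504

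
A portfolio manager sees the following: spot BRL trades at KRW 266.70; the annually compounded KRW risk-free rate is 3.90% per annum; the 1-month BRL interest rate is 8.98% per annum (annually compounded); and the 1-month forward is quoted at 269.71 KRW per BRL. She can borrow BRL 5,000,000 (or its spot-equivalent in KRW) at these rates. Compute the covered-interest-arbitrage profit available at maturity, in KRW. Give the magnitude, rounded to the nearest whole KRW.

T = 1/12 years.
Invest the BRL and cover forward: 5,000,000 × 1.007191921297 × 269.71 = KRW 1,358,248,665.47.
Convert at spot and invest in KRW: 5,000,000 × 266.70 × 1.003193313808 = KRW 1,337,758,283.96.
The quoted forward overvalues BRL, so borrow KRW, buy BRL at spot, deposit the BRL at 8.98%, and sell the proceeds forward at 269.71.
Arbitrage profit = |1,358,248,665.47 − 1,337,758,283.96| = KRW 20,490,382.

KRW 20,490,382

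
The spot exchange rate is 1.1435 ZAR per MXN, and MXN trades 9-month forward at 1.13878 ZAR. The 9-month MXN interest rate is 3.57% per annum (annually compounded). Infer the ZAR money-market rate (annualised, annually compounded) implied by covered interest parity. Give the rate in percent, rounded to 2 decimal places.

3.00%

T = 9/12 years.
F/S = 1.13878/1.1435 = 0.9958723 = (growth of ZAR) / (growth of MXN).
MXN growth factor: (1 + 0.0357)^(9/12) = 1.0266573.
That pins the ZAR growth at 1.0224196.
r = 1.0224196^(12/9) − 1 = 0.030004 → 3.00%.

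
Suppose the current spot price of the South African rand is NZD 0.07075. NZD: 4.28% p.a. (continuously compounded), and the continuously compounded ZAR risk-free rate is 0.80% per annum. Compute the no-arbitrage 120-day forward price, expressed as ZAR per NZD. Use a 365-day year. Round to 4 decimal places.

T = 120/365 years.
NZD growth factor: e^(0.0428×120/365) = 1.0141707.
ZAR growth factor: e^(0.0080×120/365) = 1.0026336.
So F = 0.07075 × 1.0141707 / 1.0026336 = 0.071564106 (NZD/ZAR).
Quoted the other way: 1/0.071564106 = 13.9735 ZAR per NZD.

13.9735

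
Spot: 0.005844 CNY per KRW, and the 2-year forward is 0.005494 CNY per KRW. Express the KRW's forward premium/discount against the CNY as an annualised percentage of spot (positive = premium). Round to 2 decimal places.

-2.99%

T = 2 years.
Period premium: (0.005494 − 0.005844)/0.005844 = -0.0598905.
Annualise by dividing by T: -0.0598905 / 2 = -0.029945 → -2.99%.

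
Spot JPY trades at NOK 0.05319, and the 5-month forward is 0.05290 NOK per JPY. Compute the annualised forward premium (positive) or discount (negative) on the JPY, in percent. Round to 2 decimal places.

-1.31%

T = 5/12 years.
Period premium: (0.05290 − 0.05319)/0.05319 = -0.0054522.
Per annum: -0.0054522 / (5/12) = -0.013085 = -1.31%.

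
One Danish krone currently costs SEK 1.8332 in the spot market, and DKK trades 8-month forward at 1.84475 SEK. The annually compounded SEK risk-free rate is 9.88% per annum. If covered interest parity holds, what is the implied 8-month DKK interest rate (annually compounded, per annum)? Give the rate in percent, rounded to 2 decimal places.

8.85%

T = 8/12 years.
By CIP, F/S equals the SEK-to-DKK growth ratio: 1.84475/1.8332 = 1.0063005.
SEK growth factor: (1 + 0.0988)^(8/12) = 1.0648271.
That pins the DKK growth at 1.0581602.
r = 1.0581602^(12/8) − 1 = 0.088497 → 8.85%.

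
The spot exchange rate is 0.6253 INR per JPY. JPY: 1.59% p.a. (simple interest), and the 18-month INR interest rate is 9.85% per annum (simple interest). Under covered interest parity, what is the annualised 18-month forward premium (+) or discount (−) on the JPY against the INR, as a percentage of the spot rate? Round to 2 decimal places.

T = 18/12 years.
F = S · g_INR/g_JPY = 0.6253 × 1.147750/1.023850 = 0.7009699.
Annualised premium = (F − S)/S × (1/T) = (0.7009699 − 0.6253)/0.6253 ÷ (18/12) = 8.07%.

+8.07%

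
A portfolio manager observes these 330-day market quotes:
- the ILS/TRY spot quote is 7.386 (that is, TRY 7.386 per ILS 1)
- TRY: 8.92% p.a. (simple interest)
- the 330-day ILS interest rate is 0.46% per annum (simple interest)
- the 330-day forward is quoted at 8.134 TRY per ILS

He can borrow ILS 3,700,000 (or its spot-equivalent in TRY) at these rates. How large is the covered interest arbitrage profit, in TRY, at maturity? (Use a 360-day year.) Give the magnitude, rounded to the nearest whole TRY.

T = 330/360 years.
Invest the ILS and cover forward: 3,700,000 × 1.0042166667 × 8.134 = TRY 30,222,703.96.
Convert at spot and invest in TRY: 3,700,000 × 7.386 × 1.0817666667 = TRY 29,562,735.82.
The quoted forward overvalues ILS, so borrow TRY, buy ILS at spot, deposit the ILS at 0.46%, and sell the proceeds forward at 8.134.
Arbitrage profit = |30,222,703.96 − 29,562,735.82| = TRY 659,968.

TRY 659,968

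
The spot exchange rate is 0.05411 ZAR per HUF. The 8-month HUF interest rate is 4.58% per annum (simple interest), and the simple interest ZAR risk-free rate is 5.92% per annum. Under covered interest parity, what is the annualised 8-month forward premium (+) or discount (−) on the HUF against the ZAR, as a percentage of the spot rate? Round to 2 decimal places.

+1.30%

T = 8/12 years.
CIP forward (ZAR per HUF) = 0.05411 × 1.0394667/1.0305333 = 0.05457906.
Annualised premium = (F − S)/S × (1/T) = (0.05457906 − 0.05411)/0.05411 ÷ (8/12) = 1.30%.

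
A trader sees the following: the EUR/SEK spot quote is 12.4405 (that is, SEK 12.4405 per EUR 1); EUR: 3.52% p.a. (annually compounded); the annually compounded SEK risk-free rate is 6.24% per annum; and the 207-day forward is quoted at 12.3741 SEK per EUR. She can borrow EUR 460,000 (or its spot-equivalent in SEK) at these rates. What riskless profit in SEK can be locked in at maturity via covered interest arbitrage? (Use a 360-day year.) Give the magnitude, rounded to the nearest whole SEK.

SEK 118,867

T = 207/360 years.
Route A — deposit EUR, sell forward: 460,000 × 1.020091083 × 12.3741 = SEK 5,806,446.17.
Route B — convert at spot, deposit SEK: 460,000 × 12.4405 × 1.035417821 = SEK 5,925,313.08.
The quoted forward undervalues EUR, so borrow EUR, convert to SEK at spot, deposit the SEK at 6.24%, and buy EUR forward at 12.3741 to cover the loan.
Arbitrage profit = |5,806,446.17 − 5,925,313.08| = SEK 118,867.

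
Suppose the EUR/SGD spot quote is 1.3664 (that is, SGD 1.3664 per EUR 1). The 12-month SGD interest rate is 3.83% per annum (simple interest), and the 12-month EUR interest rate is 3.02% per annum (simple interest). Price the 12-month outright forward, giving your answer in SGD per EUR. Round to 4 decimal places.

1.3771

T = 1 year.
Growth of 1 SGD over T: 1 + 0.0383×1 = 1.038300.
EUR accumulates by 1 + 0.0302×1 = 1.030200.
Forward (SGD per EUR) = 1.3664 × 1.038300 / 1.030200 = 1.377143.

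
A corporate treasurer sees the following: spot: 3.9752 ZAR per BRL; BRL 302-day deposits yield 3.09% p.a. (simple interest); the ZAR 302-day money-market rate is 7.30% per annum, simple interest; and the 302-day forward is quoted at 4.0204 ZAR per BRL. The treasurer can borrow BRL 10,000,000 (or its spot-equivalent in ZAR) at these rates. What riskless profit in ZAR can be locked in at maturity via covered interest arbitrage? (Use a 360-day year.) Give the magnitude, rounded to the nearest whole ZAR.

ZAR 940,214

T = 302/360 years.
Keep in BRL, deliver into the forward: 10,000,000·1.0259216667·4.0204 = ZAR 41,246,154.69.
Swap to ZAR now, deposit: 10,000,000·3.9752·1.0612388889 = ZAR 42,186,368.31.
The quoted forward undervalues BRL, so borrow BRL, convert to ZAR at spot, deposit the ZAR at 7.30%, and buy BRL forward at 4.0204 to cover the loan.
The gap between the two covered legs is ZAR 940,214.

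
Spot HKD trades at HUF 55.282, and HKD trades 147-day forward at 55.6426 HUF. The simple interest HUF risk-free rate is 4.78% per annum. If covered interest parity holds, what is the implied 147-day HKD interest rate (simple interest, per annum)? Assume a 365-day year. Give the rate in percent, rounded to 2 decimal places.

T = 147/365 years.
F/S = 55.6426/55.282 = 1.0065229 = (growth of HUF) / (growth of HKD).
HUF growth factor: 1 + 0.0478×147/365 = 1.019251.
So the HKD growth factor = 1.0126456.
r = (1.0126456 − 1)/(147/365) = 0.031399 → 3.14%.

3.14%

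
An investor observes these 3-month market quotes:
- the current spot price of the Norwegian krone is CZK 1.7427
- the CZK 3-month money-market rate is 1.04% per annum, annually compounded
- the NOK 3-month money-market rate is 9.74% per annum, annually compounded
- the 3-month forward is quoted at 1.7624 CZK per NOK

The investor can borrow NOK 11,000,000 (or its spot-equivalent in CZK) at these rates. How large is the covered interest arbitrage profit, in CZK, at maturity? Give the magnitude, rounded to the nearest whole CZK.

CZK 622,787

T = 3/12 years.
Invest the NOK and cover forward: 11,000,000 × 1.0235079939 × 1.7624 = CZK 19,842,135.37.
Convert at spot and invest in CZK: 11,000,000 × 1.7427 × 1.0025899211 = CZK 19,219,348.01.
The quoted forward overvalues NOK, so borrow CZK, buy NOK at spot, deposit the NOK at 9.74%, and sell the proceeds forward at 1.7624.
The gap between the two covered legs is CZK 622,787.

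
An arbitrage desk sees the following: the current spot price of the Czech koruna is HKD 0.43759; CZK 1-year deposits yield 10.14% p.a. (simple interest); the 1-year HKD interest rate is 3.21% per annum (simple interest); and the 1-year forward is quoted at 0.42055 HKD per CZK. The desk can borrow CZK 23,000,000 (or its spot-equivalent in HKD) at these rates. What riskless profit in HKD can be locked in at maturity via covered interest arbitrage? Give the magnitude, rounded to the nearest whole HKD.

T = 1 year.
Route A — deposit CZK, sell forward: 23,000,000 × 1.101400 × 0.42055 = HKD 10,653,456.71.
Route B — convert at spot, deposit HKD: 23,000,000 × 0.43759 × 1.032100 = HKD 10,387,642.70.
The quoted forward overvalues CZK, so borrow HKD, buy CZK at spot, deposit the CZK at 10.14%, and sell the proceeds forward at 0.42055.
Profit = 10,653,456.71 − 10,387,642.70 = HKD 265,814.

HKD 265,814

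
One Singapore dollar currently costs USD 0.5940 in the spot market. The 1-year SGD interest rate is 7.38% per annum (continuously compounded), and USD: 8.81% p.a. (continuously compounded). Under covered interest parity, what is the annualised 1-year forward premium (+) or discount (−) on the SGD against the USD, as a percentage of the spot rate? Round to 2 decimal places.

+1.44%

T = 1 year.
F = S · g_USD/g_SGD = 0.594 × 1.0920973/1.0765915 = 0.6025552.
Annualised premium = (F − S)/S × (1/T) = (0.6025552 − 0.594)/0.594 ÷ 1 = 1.44%.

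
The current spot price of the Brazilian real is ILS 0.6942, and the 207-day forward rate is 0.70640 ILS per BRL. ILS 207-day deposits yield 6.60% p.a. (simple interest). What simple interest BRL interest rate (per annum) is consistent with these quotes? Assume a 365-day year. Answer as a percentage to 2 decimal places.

3.44%

T = 207/365 years.
By CIP, F/S equals the ILS-to-BRL growth ratio: 0.7064/0.6942 = 1.0175742.
The ILS side grows by 1 + 0.0660×207/365 = 1.0374301.
That pins the BRL growth at 1.019513.
(1.019513 − 1)/T = 0.034407, i.e. 3.44%.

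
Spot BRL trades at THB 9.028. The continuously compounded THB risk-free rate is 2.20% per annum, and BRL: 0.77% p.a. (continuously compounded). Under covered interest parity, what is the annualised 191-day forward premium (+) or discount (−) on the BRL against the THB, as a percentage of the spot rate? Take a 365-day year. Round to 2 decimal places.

T = 191/365 years.
No-arbitrage forward: 9.028 × 1.0115789 / 1.0040374 = 9.095811 THB/BRL.
Annualised premium = (F − S)/S × (1/T) = (9.095811 − 9.028)/9.028 ÷ (191/365) = 1.44%.

+1.44%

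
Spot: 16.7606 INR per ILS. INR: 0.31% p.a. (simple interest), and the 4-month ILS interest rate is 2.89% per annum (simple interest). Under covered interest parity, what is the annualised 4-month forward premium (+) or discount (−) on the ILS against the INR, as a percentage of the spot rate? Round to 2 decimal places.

-2.56%

T = 4/12 years.
F = S · g_INR/g_ILS = 16.7606 × 1.0010333/1.0096333 = 16.6178341.
(F − S)/S ÷ T = (16.6178341 − 16.7606)/16.7606/(4/12) = -0.025554 → -2.56%.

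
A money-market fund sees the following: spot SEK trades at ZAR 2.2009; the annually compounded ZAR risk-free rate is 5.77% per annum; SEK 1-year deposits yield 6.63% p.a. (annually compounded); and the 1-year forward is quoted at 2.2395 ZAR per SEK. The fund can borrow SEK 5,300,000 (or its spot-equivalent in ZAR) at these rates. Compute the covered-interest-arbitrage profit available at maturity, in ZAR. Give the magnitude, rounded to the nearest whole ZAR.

T = 1 year.
Keep in SEK, deliver into the forward: 5,300,000·1.066300·2.2395 = ZAR 12,656,287.91.
Swap to ZAR now, deposit: 5,300,000·2.2009·1.057700 = ZAR 12,337,827.23.
The quoted forward overvalues SEK, so borrow ZAR, buy SEK at spot, deposit the SEK at 6.63%, and sell the proceeds forward at 2.2395.
Profit = 12,656,287.91 − 12,337,827.23 = ZAR 318,461.

ZAR 318,461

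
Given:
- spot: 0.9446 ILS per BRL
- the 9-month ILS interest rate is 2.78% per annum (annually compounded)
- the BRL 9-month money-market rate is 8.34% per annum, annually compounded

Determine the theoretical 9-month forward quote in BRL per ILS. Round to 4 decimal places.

T = 9/12 years.
Growth of 1 ILS over T: (1 + 0.0278)^(9/12) = 1.0207784.
BRL accumulates by (1 + 0.0834)^(9/12) = 1.0619196.
So F = 0.9446 × 1.0207784 / 1.0619196 = 0.9080040 (ILS/BRL).
Invert for BRL per ILS: 1 / 0.9080040 = 1.1013.

1.1013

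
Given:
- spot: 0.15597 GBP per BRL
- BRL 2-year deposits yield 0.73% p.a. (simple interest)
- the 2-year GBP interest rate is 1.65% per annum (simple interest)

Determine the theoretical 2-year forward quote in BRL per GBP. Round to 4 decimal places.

6.2973

T = 2 years.
GBP growth factor: 1 + 0.0165×2 = 1.033000.
BRL accumulates by 1 + 0.0073×2 = 1.014600.
CIP: F = S · (grow GBP)/(grow BRL) = 0.15597 × 1.033000/1.014600 = 0.1587986 GBP per BRL.
Invert for BRL per GBP: 1 / 0.1587986 = 6.2973.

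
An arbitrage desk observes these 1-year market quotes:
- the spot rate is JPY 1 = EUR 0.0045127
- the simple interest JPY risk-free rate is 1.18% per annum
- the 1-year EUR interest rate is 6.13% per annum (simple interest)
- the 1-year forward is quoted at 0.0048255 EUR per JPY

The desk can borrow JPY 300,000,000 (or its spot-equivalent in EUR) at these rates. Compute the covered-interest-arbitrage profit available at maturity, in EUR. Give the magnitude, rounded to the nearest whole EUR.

EUR 27,934

T = 1 year.
Invest the JPY and cover forward: 300,000,000 × 1.011800 × 0.0048255 = EUR 1,464,732.27.
Convert at spot and invest in EUR: 300,000,000 × 0.0045127 × 1.061300 = EUR 1,436,798.55.
The quoted forward overvalues JPY, so borrow EUR, buy JPY at spot, deposit the JPY at 1.18%, and sell the proceeds forward at 0.0048255.
Profit = 1,464,732.27 − 1,436,798.55 = EUR 27,934.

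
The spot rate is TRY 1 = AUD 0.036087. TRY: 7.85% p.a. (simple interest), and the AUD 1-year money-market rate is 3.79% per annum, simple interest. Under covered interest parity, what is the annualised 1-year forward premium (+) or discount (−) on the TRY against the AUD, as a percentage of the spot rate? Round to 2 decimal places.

-3.76%

T = 1 year.
No-arbitrage forward: 0.036087 × 1.037900 / 1.078500 = 0.034728509 AUD/TRY.
Annualised premium = (F − S)/S × (1/T) = (0.034728509 − 0.036087)/0.036087 ÷ 1 = -3.76%.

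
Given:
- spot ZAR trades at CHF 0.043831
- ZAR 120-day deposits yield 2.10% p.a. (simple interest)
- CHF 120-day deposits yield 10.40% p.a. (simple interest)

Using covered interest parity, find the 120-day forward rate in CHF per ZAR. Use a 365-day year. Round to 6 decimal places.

T = 120/365 years.
CHF accumulates by 1 + 0.1040×120/365 = 1.0341918.
Growth of 1 ZAR over T: 1 + 0.0210×120/365 = 1.0069041.
So F = 0.043831 × 1.0341918 / 1.0069041 = 0.04501885 (CHF/ZAR).

0.045019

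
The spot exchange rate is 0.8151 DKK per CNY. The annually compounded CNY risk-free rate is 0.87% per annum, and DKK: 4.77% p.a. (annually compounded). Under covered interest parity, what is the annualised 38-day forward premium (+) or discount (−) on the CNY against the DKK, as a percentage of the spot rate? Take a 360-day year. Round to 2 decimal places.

T = 38/360 years.
No-arbitrage forward: 0.8151 × 1.0049307 / 1.0009148 = 0.8183704 DKK/CNY.
Annualised premium = (F − S)/S × (1/T) = (0.8183704 − 0.8151)/0.8151 ÷ (38/360) = 3.80%.

+3.80%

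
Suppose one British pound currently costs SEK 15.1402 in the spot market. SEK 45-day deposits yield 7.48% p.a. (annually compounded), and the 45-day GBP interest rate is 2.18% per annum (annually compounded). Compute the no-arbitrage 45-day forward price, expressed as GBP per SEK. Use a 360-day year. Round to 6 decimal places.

0.065633

T = 45/360 years.
SEK growth factor: (1 + 0.0748)^(45/360) = 1.0090576.
GBP growth factor: (1 + 0.0218)^(45/360) = 1.0026994.
Forward (SEK per GBP) = 15.1402 × 1.0090576 / 1.0026994 = 15.23621.
Quoted the other way: 1/15.23621 = 0.065633 GBP per SEK.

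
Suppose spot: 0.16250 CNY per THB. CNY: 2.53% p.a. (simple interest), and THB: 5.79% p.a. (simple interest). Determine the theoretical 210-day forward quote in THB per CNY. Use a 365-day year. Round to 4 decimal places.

6.2676

T = 210/365 years.
CNY accumulates by 1 + 0.0253×210/365 = 1.0145562.
THB accumulates by 1 + 0.0579×210/365 = 1.0333123.
CIP: F = S · (grow CNY)/(grow THB) = 0.1625 × 1.0145562/1.0333123 = 0.1595504 CNY per THB.
Quoted the other way: 1/0.1595504 = 6.2676 THB per CNY.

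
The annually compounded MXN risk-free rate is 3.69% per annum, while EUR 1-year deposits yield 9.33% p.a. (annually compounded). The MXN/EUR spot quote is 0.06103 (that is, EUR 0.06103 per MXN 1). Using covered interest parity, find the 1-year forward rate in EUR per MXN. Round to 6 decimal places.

T = 1 year.
Growth of 1 EUR over T: (1 + 0.0933)^1 = 1.093300.
MXN growth factor: (1 + 0.0369)^1 = 1.036900.
So F = 0.06103 × 1.093300 / 1.036900 = 0.06434960 (EUR/MXN).

0.064350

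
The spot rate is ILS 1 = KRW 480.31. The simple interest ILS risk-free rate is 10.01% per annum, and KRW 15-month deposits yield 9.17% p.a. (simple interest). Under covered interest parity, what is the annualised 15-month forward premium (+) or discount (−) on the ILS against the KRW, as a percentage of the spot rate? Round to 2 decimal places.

-0.75%

T = 15/12 years.
No-arbitrage forward: 480.31 × 1.114625 / 1.125125 = 475.82760 KRW/ILS.
(F − S)/S ÷ T = (475.82760 − 480.31)/480.31/(15/12) = -0.007466 → -0.75%.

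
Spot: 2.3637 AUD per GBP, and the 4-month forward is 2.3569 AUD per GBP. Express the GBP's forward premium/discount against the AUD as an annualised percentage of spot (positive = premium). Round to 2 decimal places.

-0.86%

T = 4/12 years.
Period premium: (2.3569 − 2.3637)/2.3637 = -0.0028768.
Per annum: -0.0028768 / (4/12) = -0.008630 = -0.86%.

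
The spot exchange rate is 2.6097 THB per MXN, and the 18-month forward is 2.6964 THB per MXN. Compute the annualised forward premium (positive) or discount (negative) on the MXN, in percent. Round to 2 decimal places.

T = 18/12 years.
MXN trades forward at +3.32222% vs spot over the period.
×(1/T) gives 2.21% p.a.

+2.21%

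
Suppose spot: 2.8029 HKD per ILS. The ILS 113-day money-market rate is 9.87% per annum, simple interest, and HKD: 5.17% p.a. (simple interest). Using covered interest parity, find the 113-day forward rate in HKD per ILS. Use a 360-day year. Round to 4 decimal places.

T = 113/360 years.
Growth of 1 HKD over T: 1 + 0.0517×113/360 = 1.0162281.
Growth of 1 ILS over T: 1 + 0.0987×113/360 = 1.0309808.
So F = 2.8029 × 1.0162281 / 1.0309808 = 2.762792 (HKD/ILS).

2.7628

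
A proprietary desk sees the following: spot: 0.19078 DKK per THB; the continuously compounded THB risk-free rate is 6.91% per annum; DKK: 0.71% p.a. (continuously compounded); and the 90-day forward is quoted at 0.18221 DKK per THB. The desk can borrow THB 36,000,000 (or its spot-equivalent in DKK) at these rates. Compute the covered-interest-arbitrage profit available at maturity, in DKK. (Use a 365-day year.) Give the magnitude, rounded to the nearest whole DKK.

DKK 207,833

T = 90/365 years.
Keep in THB, deliver into the forward: 36,000,000·1.017184337·0.18221 = DKK 6,672,281.69.
Swap to DKK now, deposit: 36,000,000·0.19078·1.001752218 = DKK 6,880,114.37.
The quoted forward undervalues THB, so borrow THB, convert to DKK at spot, deposit the DKK at 0.71%, and buy THB forward at 0.18221 to cover the loan.
Profit = 6,880,114.37 − 6,672,281.69 = DKK 207,833.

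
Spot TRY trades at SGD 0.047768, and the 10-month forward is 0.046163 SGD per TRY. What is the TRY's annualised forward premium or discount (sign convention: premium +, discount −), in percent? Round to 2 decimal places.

-4.03%

T = 10/12 years.
TRY trades forward at -3.35999% vs spot over the period.
Per annum: -0.0335999 / (10/12) = -0.040320 = -4.03%.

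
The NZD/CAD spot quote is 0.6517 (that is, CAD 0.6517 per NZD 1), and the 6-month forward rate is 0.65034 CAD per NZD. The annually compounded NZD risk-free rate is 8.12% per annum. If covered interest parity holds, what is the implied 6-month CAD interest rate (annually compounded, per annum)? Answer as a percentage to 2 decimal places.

7.67%

T = 6/12 years.
By CIP, F/S equals the CAD-to-NZD growth ratio: 0.65034/0.6517 = 0.9979132.
The NZD side grows by (1 + 0.0812)^(6/12) = 1.0398077.
So the CAD growth factor = 1.0376378.
Annualise: 1.0376378^(12/6) − 1 = 0.076692 = 7.67%.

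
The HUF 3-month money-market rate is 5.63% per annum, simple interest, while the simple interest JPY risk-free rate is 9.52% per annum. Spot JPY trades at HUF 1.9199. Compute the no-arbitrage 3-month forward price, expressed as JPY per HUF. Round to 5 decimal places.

T = 3/12 years.
HUF growth factor: 1 + 0.0563×3/12 = 1.014075.
JPY accumulates by 1 + 0.0952×3/12 = 1.023800.
CIP: F = S · (grow HUF)/(grow JPY) = 1.9199 × 1.014075/1.023800 = 1.901663 HUF per JPY.
Invert for JPY per HUF: 1 / 1.901663 = 0.52586.

0.52586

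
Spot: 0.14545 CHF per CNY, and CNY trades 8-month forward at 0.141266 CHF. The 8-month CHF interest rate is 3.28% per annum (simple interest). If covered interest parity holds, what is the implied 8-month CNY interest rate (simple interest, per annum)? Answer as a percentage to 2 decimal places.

T = 8/12 years.
CIP gives F = S · g_CHF/g_CNY, so g_CHF/g_CNY = 0.141266/0.14545 = 0.9712341.
CHF growth factor: 1 + 0.0328×8/12 = 1.0218667.
That pins the CNY growth at 1.0521322.
r = (1.0521322 − 1)/(8/12) = 0.078198 → 7.82%.

7.82%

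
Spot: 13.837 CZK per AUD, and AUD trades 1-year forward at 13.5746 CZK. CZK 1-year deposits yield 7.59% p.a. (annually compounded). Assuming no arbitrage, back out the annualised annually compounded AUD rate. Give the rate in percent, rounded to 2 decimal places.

9.67%

T = 1 year.
By CIP, F/S equals the CZK-to-AUD growth ratio: 13.5746/13.837 = 0.9810364.
CZK growth factor: (1 + 0.0759)^1 = 1.075900.
That pins the AUD growth at 1.0966973.
Annualise: 1.0966973^(1/1) − 1 = 0.096697 = 9.67%.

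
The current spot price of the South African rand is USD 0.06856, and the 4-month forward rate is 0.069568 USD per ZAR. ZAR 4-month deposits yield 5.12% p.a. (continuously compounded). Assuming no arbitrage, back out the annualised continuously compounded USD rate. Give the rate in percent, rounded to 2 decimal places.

T = 4/12 years.
CIP gives F = S · g_USD/g_ZAR, so g_USD/g_ZAR = 0.069568/0.06856 = 1.0147025.
ZAR growth factor: e^(0.0512×4/12) = 1.0172131.
That pins the USD growth at 1.0321687.
r = ln(1.0321687)/(4/12) = 0.094986 → 9.50%.

9.50%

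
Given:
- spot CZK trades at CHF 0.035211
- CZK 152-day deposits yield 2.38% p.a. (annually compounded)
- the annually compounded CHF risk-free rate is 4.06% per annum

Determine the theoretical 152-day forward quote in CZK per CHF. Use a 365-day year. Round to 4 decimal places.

T = 152/365 years.
CHF accumulates by (1 + 0.0406)^(152/365) = 1.01671129.
Growth of 1 CZK over T: (1 + 0.0238)^(152/365) = 1.00984326.
So F = 0.035211 × 1.01671129 / 1.00984326 = 0.035450473 (CHF/CZK).
Quoted the other way: 1/0.035450473 = 28.2084 CZK per CHF.

28.2084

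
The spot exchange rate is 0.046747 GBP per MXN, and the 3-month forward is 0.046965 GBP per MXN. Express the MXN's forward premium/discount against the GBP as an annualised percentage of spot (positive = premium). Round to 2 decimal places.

+1.87%

T = 3/12 years.
Period premium: (0.046965 − 0.046747)/0.046747 = 0.0046634.
×(1/T) gives 1.87% p.a.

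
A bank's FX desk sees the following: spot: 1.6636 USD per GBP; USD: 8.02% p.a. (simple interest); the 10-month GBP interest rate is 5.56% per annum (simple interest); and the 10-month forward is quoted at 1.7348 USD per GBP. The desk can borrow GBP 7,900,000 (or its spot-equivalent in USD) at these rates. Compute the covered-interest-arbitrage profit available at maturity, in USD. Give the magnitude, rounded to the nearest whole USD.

USD 319,122

T = 10/12 years.
Route A — deposit GBP, sell forward: 7,900,000 × 1.0463333333 × 1.7348 = USD 14,339,914.63.
Route B — convert at spot, deposit USD: 7,900,000 × 1.6636 × 1.0668333333 = USD 14,020,793.07.
The quoted forward overvalues GBP, so borrow USD, buy GBP at spot, deposit the GBP at 5.56%, and sell the proceeds forward at 1.7348.
Arbitrage profit = |14,339,914.63 − 14,020,793.07| = USD 319,122.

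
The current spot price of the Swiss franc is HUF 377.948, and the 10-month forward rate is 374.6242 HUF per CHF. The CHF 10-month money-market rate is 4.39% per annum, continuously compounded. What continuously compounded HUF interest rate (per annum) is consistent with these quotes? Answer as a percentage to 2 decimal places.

T = 10/12 years.
F/S = 374.6242/377.948 = 0.9912057 = (growth of HUF) / (growth of CHF).
CHF growth factor: e^(0.0439×10/12) = 1.0372607.
Hence g_HUF = 1.0281387.
Take logs: ln 1.0281387 / (10/12) = 0.033300, so 3.33%.

3.33%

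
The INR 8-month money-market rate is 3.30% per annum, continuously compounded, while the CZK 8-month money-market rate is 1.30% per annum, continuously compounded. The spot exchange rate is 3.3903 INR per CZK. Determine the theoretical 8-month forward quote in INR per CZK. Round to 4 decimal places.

3.4358

T = 8/12 years.
Growth of 1 INR over T: e^(0.0330×8/12) = 1.0222438.
CZK growth factor: e^(0.0130×8/12) = 1.0087043.
So F = 3.3903 × 1.0222438 / 1.0087043 = 3.435807 (INR/CZK).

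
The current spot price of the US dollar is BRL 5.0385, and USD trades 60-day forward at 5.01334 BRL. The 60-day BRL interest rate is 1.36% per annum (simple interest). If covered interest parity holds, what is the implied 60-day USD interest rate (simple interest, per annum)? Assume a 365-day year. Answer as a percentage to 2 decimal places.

4.42%

T = 60/365 years.
By CIP, F/S equals the BRL-to-USD growth ratio: 5.01334/5.0385 = 0.9950065.
The BRL side grows by 1 + 0.0136×60/365 = 1.0022356.
So the USD growth factor = 1.0072654.
r = (1.0072654 − 1)/(60/365) = 0.044198 → 4.42%.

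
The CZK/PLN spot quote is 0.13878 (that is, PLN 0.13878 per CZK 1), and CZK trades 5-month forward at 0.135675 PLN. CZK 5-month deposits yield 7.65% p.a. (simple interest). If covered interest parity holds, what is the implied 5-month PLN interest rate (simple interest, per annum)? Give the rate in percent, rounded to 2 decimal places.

2.11%

T = 5/12 years.
CIP gives F = S · g_PLN/g_CZK, so g_PLN/g_CZK = 0.135675/0.13878 = 0.9776265.
The CZK side grows by 1 + 0.0765×5/12 = 1.031875.
So the PLN growth factor = 1.0087883.
(1.0087883 − 1)/T = 0.021092, i.e. 2.11%.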